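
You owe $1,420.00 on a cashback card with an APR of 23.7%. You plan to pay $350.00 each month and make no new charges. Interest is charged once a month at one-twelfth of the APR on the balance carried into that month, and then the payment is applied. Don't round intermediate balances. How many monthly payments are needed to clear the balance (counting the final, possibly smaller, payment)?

Monthly rate r = 23.7%/12 = 1.975% = 0.01975.
Recurrence: B ← B·(1+r) − $350.00.
Month 1: interest $28.05; balance after payment $1,098.05.
Month 2: interest $21.69; balance after payment $769.73.
Month 3: interest $15.20; balance after payment $434.93.
Month 4: interest $8.59; balance after payment $93.52.
Month 5: interest $1.85; balance after payment $0.00.

5 payments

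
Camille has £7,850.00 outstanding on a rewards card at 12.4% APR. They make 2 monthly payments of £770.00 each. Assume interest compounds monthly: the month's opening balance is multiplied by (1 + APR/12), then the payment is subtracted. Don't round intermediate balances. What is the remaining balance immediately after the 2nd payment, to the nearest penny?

Monthly rate r = 12.4%/12 = 1.03333% = 0.0103333.
Each month: B ← B·(1+r) − £770.00.
Month 1: interest £81.12; balance after payment £7,161.12.
Month 2: interest £74.00; balance after payment £6,465.11.

£6,465.11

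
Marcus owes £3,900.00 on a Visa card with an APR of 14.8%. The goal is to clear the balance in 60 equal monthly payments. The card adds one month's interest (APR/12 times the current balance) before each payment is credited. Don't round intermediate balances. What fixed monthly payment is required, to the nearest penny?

Monthly rate r = 14.8%/12 = 1.23333% = 0.0123333.
Level-payment amortization: P = B₀·r / (1 − (1+r)^(−n)) = 3900.00·0.0123333 / (1 − 1.01233^(−60)).
Denominator 1 − (1+r)^(−60) = 0.520721698.
P = 48.1 / 0.520721698 ≈ 92.37.

£92.37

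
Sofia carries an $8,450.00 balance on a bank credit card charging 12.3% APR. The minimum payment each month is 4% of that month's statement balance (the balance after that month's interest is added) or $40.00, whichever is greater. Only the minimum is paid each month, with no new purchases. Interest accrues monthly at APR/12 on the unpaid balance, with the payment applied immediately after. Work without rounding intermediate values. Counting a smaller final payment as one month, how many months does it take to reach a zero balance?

Monthly rate r = 12.3%/12 = 1.025% = 0.01025.
While 4% of the post-interest balance exceeds $40.00, each month B ← (B·(1+r))·(1 − 0.04), i.e. B shrinks by the factor (1+r)·0.96 = 0.96984.
This holds for months 1–71. Entering month 72 the balance is $960.65; 4% of the post-interest balance is now below $40.00, so the flat $40.00 minimum applies from here.
From month 72 a fixed $40.00 at rate r clears $960.65 in 28 more payments. Total: 71 + 28 = 99 months.

99 months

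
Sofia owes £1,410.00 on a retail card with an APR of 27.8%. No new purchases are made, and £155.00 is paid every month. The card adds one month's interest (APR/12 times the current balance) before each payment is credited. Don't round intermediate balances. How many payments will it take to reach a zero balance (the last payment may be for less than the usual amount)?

Monthly rate r = 27.8%/12 = 2.31667% = 0.0231667.
Recurrence: B ← B·(1+r) − £155.00.
Month 1: interest £32.67; balance after payment £1,287.66.
Month 2: interest £29.83; balance after payment £1,162.50.
Closed form: n = −ln(1 − rB₀/P)/ln(1+r) = −ln(0.78926)/ln(1.02317) ≈ 10.334, so the balance reaches zero during payment 11.

11 payments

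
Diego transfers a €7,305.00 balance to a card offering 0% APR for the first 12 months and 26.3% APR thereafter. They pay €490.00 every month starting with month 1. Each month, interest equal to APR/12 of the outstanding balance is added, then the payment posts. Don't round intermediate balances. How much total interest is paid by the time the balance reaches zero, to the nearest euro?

Promo months 1–12 at r₀ = 0%/12 = 0; months 13+ at r₁ = 26.3%/12 = 0.0219167.
After month 12 (no interest yet): B = €7,305.00 − 12·€490.00 = €1,425.00.
Then at r₁ with €490.00/mo: n₂ = −ln(1 − r₁·B/P)/ln(1+r₁) ≈ 3.04 → 4 more payments.
Total paid = 15·€490.00 + €18.71 = €7,368.71; interest = €7,368.71 − €7,305.00 = €63.71.

€64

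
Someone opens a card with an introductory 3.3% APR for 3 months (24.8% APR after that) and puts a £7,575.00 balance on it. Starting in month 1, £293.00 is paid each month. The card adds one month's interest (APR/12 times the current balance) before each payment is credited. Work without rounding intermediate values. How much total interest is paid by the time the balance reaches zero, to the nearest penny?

£2,576.43

Promo months 1–3 at r₀ = 3.3%/12 = 0.00275; months 4+ at r₁ = 24.8%/12 = 0.0206667.
After month 3: iterate B ← B·(1+r₀) − £293.00 for 3 months → £6,756.25.
Then at r₁ with £293.00/mo: n₂ = −ln(1 − r₁·B/P)/ln(1+r₁) ≈ 31.64 → 32 more payments.
Total paid = 34·£293.00 + £189.43 = £10,151.43; interest = £10,151.43 − £7,575.00 = £2,576.43.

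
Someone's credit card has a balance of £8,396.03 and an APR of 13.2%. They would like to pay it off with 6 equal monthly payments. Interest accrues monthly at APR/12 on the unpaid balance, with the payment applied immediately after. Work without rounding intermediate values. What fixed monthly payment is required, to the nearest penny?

£1,453.70

Monthly rate r = 13.2%/12 = 1.1% = 0.011.
Level-payment amortization: P = B₀·r / (1 − (1+r)^(−n)) = 8396.03·0.011 / (1 − 1.011^(−6)).
Denominator 1 − (1+r)^(−6) = 0.063531731.
P = 92.3563 / 0.063531731 ≈ 1453.70.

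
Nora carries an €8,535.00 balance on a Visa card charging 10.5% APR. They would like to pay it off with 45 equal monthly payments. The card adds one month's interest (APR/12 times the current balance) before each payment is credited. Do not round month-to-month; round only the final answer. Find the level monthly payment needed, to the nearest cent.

Monthly rate r = 10.5%/12 = 0.875% = 0.00875.
Level-payment amortization: P = B₀·r / (1 − (1+r)^(−n)) = 8535.00·0.00875 / (1 − 1.00875^(−45)).
Denominator 1 − (1+r)^(−45) = 0.324321108.
P = 74.6813 / 0.324321108 ≈ 230.27.

€230.27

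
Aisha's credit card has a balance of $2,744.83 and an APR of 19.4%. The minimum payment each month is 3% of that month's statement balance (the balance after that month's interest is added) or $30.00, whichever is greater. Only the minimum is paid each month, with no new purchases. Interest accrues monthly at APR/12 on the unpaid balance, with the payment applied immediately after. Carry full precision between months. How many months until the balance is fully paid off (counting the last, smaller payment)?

119 months

Monthly rate r = 19.4%/12 = 1.61667% = 0.0161667.
While 3% of the post-interest balance exceeds $30.00, each month B ← (B·(1+r))·(1 − 0.03), i.e. B shrinks by the factor (1+r)·0.97 = 0.98568.
This holds for months 1–72. Entering month 73 the balance is $971.75; 3% of the post-interest balance is now below $30.00, so the flat $30.00 minimum applies from here.
From month 73 a fixed $30.00 at rate r clears $971.75 in 47 more payments. Total: 72 + 47 = 119 months.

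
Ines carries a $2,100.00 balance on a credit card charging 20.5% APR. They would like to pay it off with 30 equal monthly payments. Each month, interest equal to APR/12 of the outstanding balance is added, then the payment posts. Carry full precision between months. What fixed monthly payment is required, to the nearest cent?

Monthly rate r = 20.5%/12 = 1.70833% = 0.0170833.
Level-payment amortization: P = B₀·r / (1 − (1+r)^(−n)) = 2100.00·0.0170833 / (1 − 1.01708^(−30)).
Denominator 1 − (1+r)^(−30) = 0.398405484.
P = 35.875 / 0.398405484 ≈ 90.05.

$90.05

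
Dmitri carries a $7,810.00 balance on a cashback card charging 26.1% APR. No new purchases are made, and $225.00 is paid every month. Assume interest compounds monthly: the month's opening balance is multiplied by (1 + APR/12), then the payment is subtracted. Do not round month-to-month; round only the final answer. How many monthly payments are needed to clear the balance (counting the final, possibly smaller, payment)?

66 months

Monthly rate r = 26.1%/12 = 2.175% = 0.02175.
Recurrence: B ← B·(1+r) − $225.00.
Month 1: interest $169.87; balance after payment $7,754.87.
Month 2: interest $168.67; balance after payment $7,698.54.
Closed form: n = −ln(1 − rB₀/P)/ln(1+r) = −ln(0.24503)/ln(1.02175) ≈ 65.361, so the balance reaches zero during payment 66.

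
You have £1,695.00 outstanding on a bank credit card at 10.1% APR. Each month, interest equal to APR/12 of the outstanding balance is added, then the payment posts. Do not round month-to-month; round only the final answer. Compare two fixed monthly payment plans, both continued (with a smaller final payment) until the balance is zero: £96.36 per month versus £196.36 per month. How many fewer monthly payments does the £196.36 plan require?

11 fewer payments

Monthly rate r = 10.1%/12 = 0.841667% = 0.00841667.
At £96.36/mo: n = ⌈−ln(1 − rB₀/P)/ln(1+r)⌉ = 20 payments (last £11.33); total interest = total paid − £1,695.00 = £147.17.
At £196.36/mo: 9 payments (last £196.24); total interest £72.12.
Payments saved = 20 − 9 = 11.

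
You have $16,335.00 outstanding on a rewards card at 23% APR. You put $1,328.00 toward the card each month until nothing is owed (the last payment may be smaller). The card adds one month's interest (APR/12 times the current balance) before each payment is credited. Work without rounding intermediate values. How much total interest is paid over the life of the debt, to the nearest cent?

$2,473.98

Monthly rate r = 23%/12 = 1.91667% = 0.0191667.
Payoff takes n = ⌈−ln(1 − rB₀/P)/ln(1+r)⌉ = ⌈14.162⌉ = 15 payments; the last is $216.98.
Total paid = 14·$1,328.00 + $216.98 = $18,808.98.
Total interest = total paid − principal = $18,808.98 − $16,335.00 = $2,473.98.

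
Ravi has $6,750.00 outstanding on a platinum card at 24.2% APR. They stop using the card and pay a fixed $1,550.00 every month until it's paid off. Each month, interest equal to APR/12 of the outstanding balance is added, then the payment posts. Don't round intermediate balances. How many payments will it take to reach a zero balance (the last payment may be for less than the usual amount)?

Monthly rate r = 24.2%/12 = 2.01667% = 0.0201667.
Recurrence: B ← B·(1+r) − $1,550.00.
Month 1: interest $136.12; balance after payment $5,336.12.
Month 2: interest $107.61; balance after payment $3,893.74.
Month 3: interest $78.52; balance after payment $2,422.26.
Month 4: interest $48.85; balance after payment $921.11.
Month 5: interest $18.58; balance after payment $0.00.

5 months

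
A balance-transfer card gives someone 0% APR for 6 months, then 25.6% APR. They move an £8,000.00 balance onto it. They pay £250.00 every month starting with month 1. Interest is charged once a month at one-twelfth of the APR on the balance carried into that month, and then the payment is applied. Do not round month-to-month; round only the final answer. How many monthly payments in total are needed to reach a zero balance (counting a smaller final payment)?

Promo months 1–6 at r₀ = 0%/12 = 0; months 7+ at r₁ = 25.6%/12 = 0.0213333.
After month 6 (no interest yet): B = £8,000.00 − 6·£250.00 = £6,500.00.
Then at r₁ with £250.00/mo: n₂ = −ln(1 − r₁·B/P)/ln(1+r₁) ≈ 38.32 → 39 more payments.

45 payments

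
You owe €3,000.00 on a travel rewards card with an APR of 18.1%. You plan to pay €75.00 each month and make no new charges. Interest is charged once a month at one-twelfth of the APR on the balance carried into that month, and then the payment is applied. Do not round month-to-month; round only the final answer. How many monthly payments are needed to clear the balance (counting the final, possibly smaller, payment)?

Monthly rate r = 18.1%/12 = 1.50833% = 0.0150833.
Recurrence: B ← B·(1+r) − €75.00.
Month 1: interest €45.25; balance after payment €2,970.25.
Month 2: interest €44.80; balance after payment €2,940.05.
Closed form: n = −ln(1 − rB₀/P)/ln(1+r) = −ln(0.39667)/ln(1.01508) ≈ 61.765, so the balance reaches zero during payment 62.

62 payments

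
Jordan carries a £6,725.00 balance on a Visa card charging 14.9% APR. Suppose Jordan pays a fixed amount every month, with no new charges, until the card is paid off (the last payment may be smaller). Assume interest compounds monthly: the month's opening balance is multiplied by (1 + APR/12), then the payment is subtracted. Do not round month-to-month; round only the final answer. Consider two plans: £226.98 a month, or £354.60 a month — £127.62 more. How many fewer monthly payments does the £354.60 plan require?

Monthly rate r = 14.9%/12 = 1.24167% = 0.0124167.
At £226.98/mo: n = ⌈−ln(1 − rB₀/P)/ln(1+r)⌉ = 38 payments (last £38.69); total interest = total paid − £6,725.00 = £1,711.95.
At £354.60/mo: 22 payments (last £269.53); total interest £991.13.
Payments saved = 38 − 22 = 16.

16 fewer payments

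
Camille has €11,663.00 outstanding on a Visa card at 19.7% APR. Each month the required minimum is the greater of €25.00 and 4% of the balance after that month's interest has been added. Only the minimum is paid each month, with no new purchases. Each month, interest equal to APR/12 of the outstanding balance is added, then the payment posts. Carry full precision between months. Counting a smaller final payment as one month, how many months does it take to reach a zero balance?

Monthly rate r = 19.7%/12 = 1.64167% = 0.0164167.
While 4% of the post-interest balance exceeds €25.00, each month B ← (B·(1+r))·(1 − 0.04), i.e. B shrinks by the factor (1+r)·0.96 = 0.97576.
This holds for months 1–120. Entering month 121 the balance is €613.72; 4% of the post-interest balance is now below €25.00, so the flat €25.00 minimum applies from here.
From month 121 a fixed €25.00 at rate r clears €613.72 in 32 more payments. Total: 120 + 32 = 152 months.

152 months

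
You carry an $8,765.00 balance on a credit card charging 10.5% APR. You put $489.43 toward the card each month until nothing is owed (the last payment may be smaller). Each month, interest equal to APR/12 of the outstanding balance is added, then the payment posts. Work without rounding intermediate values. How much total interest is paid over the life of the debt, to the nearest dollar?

Monthly rate r = 10.5%/12 = 0.875% = 0.00875.
Payoff takes n = ⌈−ln(1 − rB₀/P)/ln(1+r)⌉ = ⌈19.563⌉ = 20 payments; the last is $276.13.
Total paid = 19·$489.43 + $276.13 = $9,575.30.
Total interest = total paid − principal = $9,575.30 − $8,765.00 = $810.30.

$810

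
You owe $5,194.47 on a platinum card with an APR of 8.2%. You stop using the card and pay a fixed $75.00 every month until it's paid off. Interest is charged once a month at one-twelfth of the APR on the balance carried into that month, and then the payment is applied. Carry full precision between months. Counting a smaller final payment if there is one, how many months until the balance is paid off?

Monthly rate r = 8.2%/12 = 0.683333% = 0.00683333.
Recurrence: B ← B·(1+r) − $75.00.
Month 1: interest $35.50; balance after payment $5,154.97.
Month 2: interest $35.23; balance after payment $5,115.19.
Closed form: n = −ln(1 − rB₀/P)/ln(1+r) = −ln(0.52673)/ln(1.00683) ≈ 94.136, so the balance reaches zero during payment 95.

95 months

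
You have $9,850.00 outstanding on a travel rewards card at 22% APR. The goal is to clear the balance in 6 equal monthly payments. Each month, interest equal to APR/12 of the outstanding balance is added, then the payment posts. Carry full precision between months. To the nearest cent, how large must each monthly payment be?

Monthly rate r = 22%/12 = 1.83333% = 0.0183333.
Level-payment amortization: P = B₀·r / (1 − (1+r)^(−n)) = 9850.00·0.0183333 / (1 − 1.01833^(−6)).
Denominator 1 − (1+r)^(−6) = 0.103273011.
P = 180.583 / 0.103273011 ≈ 1748.60.

$1,748.60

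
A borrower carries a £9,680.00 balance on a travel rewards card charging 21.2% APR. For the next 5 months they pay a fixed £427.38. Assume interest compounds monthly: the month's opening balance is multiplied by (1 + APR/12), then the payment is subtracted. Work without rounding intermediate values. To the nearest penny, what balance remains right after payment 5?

Monthly rate r = 21.2%/12 = 1.76667% = 0.0176667.
Each month: B ← B·(1+r) − £427.38.
Month 1: interest £171.01; balance after payment £9,423.63.
Month 2: interest £166.48; balance after payment £9,162.74.
Month 3: interest £161.88; balance after payment £8,897.23.
Month 4: interest £157.18; balance after payment £8,627.04.
Month 5: interest £152.41; balance after payment £8,352.07.

£8,352.07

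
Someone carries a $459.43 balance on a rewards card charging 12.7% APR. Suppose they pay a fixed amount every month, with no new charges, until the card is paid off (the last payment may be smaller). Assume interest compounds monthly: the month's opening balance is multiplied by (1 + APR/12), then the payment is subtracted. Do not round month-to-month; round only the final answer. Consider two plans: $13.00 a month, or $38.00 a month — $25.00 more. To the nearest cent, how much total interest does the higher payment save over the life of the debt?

$84.27

Monthly rate r = 12.7%/12 = 1.05833% = 0.0105833.
At $13.00/mo: n = ⌈−ln(1 − rB₀/P)/ln(1+r)⌉ = 45 payments (last $6.47); total interest = total paid − $459.43 = $119.04.
At $38.00/mo: 14 payments (last $0.20); total interest $34.77.
Interest saved = $119.04 − $34.77 = $84.27.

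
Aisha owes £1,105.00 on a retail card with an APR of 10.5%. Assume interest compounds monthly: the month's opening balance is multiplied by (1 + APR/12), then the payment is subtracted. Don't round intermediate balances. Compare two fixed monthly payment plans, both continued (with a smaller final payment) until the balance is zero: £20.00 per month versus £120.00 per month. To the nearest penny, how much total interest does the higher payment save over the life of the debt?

£359.24

Monthly rate r = 10.5%/12 = 0.875% = 0.00875.
At £20.00/mo: n = ⌈−ln(1 − rB₀/P)/ln(1+r)⌉ = 76 payments (last £16.46); total interest = total paid − £1,105.00 = £411.46.
At £120.00/mo: 10 payments (last £77.22); total interest £52.22.
Interest saved = £411.46 − £52.22 = £359.24.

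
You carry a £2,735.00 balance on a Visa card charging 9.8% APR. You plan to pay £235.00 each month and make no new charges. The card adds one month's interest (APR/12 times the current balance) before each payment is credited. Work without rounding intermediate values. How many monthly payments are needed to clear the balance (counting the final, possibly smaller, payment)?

Monthly rate r = 9.8%/12 = 0.816667% = 0.00816667.
Recurrence: B ← B·(1+r) − £235.00.
Month 1: interest £22.34; balance after payment £2,522.34.
Month 2: interest £20.60; balance after payment £2,307.93.
Closed form: n = −ln(1 − rB₀/P)/ln(1+r) = −ln(0.90495)/ln(1.00817) ≈ 12.279, so the balance reaches zero during payment 13.

13 payments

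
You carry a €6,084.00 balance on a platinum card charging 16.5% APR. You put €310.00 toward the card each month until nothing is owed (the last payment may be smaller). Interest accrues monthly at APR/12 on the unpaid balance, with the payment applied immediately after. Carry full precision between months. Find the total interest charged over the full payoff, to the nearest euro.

Monthly rate r = 16.5%/12 = 1.375% = 0.01375.
Payoff takes n = ⌈−ln(1 − rB₀/P)/ln(1+r)⌉ = ⌈23.030⌉ = 24 payments; the last is €9.52.
Total paid = 23·€310.00 + €9.52 = €7,139.52.
Total interest = total paid − principal = €7,139.52 − €6,084.00 = €1,055.52.

€1,056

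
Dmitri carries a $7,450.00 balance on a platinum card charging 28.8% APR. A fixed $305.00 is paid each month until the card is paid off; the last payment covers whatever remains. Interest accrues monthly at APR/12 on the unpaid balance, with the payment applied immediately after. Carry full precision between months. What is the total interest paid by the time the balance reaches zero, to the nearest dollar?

Monthly rate r = 28.8%/12 = 2.4% = 0.024.
Payoff takes n = ⌈−ln(1 − rB₀/P)/ln(1+r)⌉ = ⌈37.208⌉ = 38 payments; the last is $64.03.
Total paid = 37·$305.00 + $64.03 = $11,349.03.
Total interest = total paid − principal = $11,349.03 − $7,450.00 = $3,899.03.

$3,899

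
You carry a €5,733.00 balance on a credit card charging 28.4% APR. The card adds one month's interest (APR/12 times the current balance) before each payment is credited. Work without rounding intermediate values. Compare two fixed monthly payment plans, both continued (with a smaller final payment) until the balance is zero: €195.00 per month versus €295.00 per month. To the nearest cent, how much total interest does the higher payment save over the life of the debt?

Monthly rate r = 28.4%/12 = 2.36667% = 0.0236667.
At €195.00/mo: n = ⌈−ln(1 − rB₀/P)/ln(1+r)⌉ = 51 payments (last €171.33); total interest = total paid − €5,733.00 = €4,188.33.
At €295.00/mo: 27 payments (last €100.43); total interest €2,037.43.
Interest saved = €4,188.33 − €2,037.43 = €2,150.90.

€2,150.90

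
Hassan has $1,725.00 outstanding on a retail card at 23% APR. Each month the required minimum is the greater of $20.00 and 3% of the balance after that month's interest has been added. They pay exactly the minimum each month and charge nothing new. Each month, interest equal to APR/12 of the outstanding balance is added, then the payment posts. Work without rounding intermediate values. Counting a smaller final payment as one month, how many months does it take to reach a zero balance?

Monthly rate r = 23%/12 = 1.91667% = 0.0191667.
While 3% of the post-interest balance exceeds $20.00, each month B ← (B·(1+r))·(1 − 0.03), i.e. B shrinks by the factor (1+r)·0.97 = 0.98859.
This holds for months 1–85. Entering month 86 the balance is $650.47; 3% of the post-interest balance is now below $20.00, so the flat $20.00 minimum applies from here.
From month 86 a fixed $20.00 at rate r clears $650.47 in 52 more payments. Total: 85 + 52 = 137 months.

137 months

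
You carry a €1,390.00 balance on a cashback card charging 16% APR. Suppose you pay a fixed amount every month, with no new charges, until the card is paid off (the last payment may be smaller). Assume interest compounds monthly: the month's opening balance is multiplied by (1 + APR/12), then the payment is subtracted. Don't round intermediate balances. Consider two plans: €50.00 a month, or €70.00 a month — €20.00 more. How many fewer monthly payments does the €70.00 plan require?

Monthly rate r = 16%/12 = 1.33333% = 0.0133333.
At €50.00/mo: n = ⌈−ln(1 − rB₀/P)/ln(1+r)⌉ = 35 payments (last €48.17); total interest = total paid − €1,390.00 = €358.17.
At €70.00/mo: 24 payments (last €15.52); total interest €235.52.
Payments saved = 35 − 24 = 11.

11 fewer payments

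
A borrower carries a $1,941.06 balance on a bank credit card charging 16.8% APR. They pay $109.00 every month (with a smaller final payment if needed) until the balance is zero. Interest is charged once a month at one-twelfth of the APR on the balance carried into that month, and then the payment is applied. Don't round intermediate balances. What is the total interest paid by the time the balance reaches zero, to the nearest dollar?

Monthly rate r = 16.8%/12 = 1.4% = 0.014.
Payoff takes n = ⌈−ln(1 − rB₀/P)/ln(1+r)⌉ = ⌈20.626⌉ = 21 payments; the last is $68.43.
Total paid = 20·$109.00 + $68.43 = $2,248.43.
Total interest = total paid − principal = $2,248.43 − $1,941.06 = $307.37.

$307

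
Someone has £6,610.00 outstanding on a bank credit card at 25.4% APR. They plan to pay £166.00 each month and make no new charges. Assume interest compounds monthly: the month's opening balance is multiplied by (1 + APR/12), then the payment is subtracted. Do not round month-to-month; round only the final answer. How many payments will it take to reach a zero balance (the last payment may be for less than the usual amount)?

89 payments

Monthly rate r = 25.4%/12 = 2.11667% = 0.0211667.
Recurrence: B ← B·(1+r) − £166.00.
Month 1: interest £139.91; balance after payment £6,583.91.
Month 2: interest £139.36; balance after payment £6,557.27.
Closed form: n = −ln(1 − rB₀/P)/ln(1+r) = −ln(0.15716)/ln(1.02117) ≈ 88.347, so the balance reaches zero during payment 89.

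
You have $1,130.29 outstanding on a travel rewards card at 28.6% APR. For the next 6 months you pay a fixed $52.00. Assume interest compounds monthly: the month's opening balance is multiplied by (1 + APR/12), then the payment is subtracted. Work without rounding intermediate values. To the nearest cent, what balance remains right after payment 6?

$970.67

Monthly rate r = 28.6%/12 = 2.38333% = 0.0238333.
Each month: B ← B·(1+r) − $52.00.
Month 1: interest $26.94; balance after payment $1,105.23.
Month 2: interest $26.34; balance after payment $1,079.57.
Month 3: interest $25.73; balance after payment $1,053.30.
Month 4: interest $25.10; balance after payment $1,026.40.
Month 5: interest $24.46; balance after payment $998.87.
Month 6: interest $23.81; balance after payment $970.67.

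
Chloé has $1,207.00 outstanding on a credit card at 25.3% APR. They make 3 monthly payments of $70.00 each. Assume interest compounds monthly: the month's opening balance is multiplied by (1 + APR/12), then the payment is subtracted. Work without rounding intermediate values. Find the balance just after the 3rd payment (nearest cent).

$1,070.51

Monthly rate r = 25.3%/12 = 2.10833% = 0.0210833.
Each month: B ← B·(1+r) − $70.00.
Month 1: interest $25.45; balance after payment $1,162.45.
Month 2: interest $24.51; balance after payment $1,116.96.
Month 3: interest $23.55; balance after payment $1,070.51.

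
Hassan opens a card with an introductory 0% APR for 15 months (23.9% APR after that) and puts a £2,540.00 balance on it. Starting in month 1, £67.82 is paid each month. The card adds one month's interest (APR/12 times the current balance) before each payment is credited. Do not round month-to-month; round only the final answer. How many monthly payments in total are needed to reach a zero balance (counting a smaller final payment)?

46 months

Promo months 1–15 at r₀ = 0%/12 = 0; months 16+ at r₁ = 23.9%/12 = 0.0199167.
After month 15 (no interest yet): B = £2,540.00 − 15·£67.82 = £1,522.70.
Then at r₁ with £67.82/mo: n₂ = −ln(1 − r₁·B/P)/ln(1+r₁) ≈ 30.05 → 31 more payments.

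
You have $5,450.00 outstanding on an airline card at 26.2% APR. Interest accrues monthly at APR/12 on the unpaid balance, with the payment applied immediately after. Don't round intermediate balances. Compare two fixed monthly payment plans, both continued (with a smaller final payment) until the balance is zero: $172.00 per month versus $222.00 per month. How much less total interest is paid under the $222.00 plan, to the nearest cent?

$1,480.78

Monthly rate r = 26.2%/12 = 2.18333% = 0.0218333.
At $172.00/mo: n = ⌈−ln(1 − rB₀/P)/ln(1+r)⌉ = 55 payments (last $85.93); total interest = total paid − $5,450.00 = $3,923.93.
At $222.00/mo: 36 payments (last $123.15); total interest $2,443.15.
Interest saved = $3,923.93 − $2,443.15 = $1,480.78.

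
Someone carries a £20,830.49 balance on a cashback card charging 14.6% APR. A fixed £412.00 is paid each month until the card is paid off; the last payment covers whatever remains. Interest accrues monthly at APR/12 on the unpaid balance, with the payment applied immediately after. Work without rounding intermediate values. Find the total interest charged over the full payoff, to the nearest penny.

£11,700.87

Monthly rate r = 14.6%/12 = 1.21667% = 0.0121667.
Payoff takes n = ⌈−ln(1 − rB₀/P)/ln(1+r)⌉ = ⌈78.959⌉ = 79 payments; the last is £395.36.
Total paid = 78·£412.00 + £395.36 = £32,531.36.
Total interest = total paid − principal = £32,531.36 − £20,830.49 = £11,700.87.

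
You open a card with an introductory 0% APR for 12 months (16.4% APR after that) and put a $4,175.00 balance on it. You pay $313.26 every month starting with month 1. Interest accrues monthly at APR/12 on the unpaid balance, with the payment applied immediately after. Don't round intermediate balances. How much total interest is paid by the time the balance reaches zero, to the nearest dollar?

$7

Promo months 1–12 at r₀ = 0%/12 = 0; months 13+ at r₁ = 16.4%/12 = 0.0136667.
After month 12 (no interest yet): B = $4,175.00 − 12·$313.26 = $415.88.
Then at r₁ with $313.26/mo: n₂ = −ln(1 − r₁·B/P)/ln(1+r₁) ≈ 1.35 → 2 more payments.
Total paid = 13·$313.26 + $109.78 = $4,182.16; interest = $4,182.16 − $4,175.00 = $7.16.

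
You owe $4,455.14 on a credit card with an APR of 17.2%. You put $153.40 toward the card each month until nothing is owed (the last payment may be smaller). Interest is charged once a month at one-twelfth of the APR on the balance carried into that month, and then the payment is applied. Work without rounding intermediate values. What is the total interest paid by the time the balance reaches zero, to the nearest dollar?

Monthly rate r = 17.2%/12 = 1.43333% = 0.0143333.
Payoff takes n = ⌈−ln(1 − rB₀/P)/ln(1+r)⌉ = ⌈37.826⌉ = 38 payments; the last is $126.93.
Total paid = 37·$153.40 + $126.93 = $5,802.73.
Total interest = total paid − principal = $5,802.73 − $4,455.14 = $1,347.59.

$1,348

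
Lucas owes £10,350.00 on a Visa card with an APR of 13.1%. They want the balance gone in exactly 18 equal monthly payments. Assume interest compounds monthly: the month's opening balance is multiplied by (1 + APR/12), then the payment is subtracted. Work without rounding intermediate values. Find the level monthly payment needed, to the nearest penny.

Monthly rate r = 13.1%/12 = 1.09167% = 0.0109167.
Level-payment amortization: P = B₀·r / (1 − (1+r)^(−n)) = 10350.00·0.0109167 / (1 − 1.01092^(−18)).
Denominator 1 − (1+r)^(−18) = 0.177523345.
P = 112.987 / 0.177523345 ≈ 636.47.

£636.47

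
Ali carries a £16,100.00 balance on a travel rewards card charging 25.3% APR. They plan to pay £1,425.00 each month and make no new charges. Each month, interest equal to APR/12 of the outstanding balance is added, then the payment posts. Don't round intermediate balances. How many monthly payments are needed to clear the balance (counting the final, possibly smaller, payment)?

14 months

Monthly rate r = 25.3%/12 = 2.10833% = 0.0210833.
Recurrence: B ← B·(1+r) − £1,425.00.
Month 1: interest £339.44; balance after payment £15,014.44.
Month 2: interest £316.55; balance after payment £13,906.00.
Closed form: n = −ln(1 − rB₀/P)/ln(1+r) = −ln(0.7618)/ln(1.02108) ≈ 13.040, so the balance reaches zero during payment 14.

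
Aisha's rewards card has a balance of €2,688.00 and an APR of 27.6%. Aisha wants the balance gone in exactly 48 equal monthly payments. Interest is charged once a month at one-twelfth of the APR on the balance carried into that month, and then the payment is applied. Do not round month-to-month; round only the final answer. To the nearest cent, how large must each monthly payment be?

€93.07

Monthly rate r = 27.6%/12 = 2.3% = 0.023.
Level-payment amortization: P = B₀·r / (1 − (1+r)^(−n)) = 2688.00·0.023 / (1 − 1.023^(−48)).
Denominator 1 − (1+r)^(−48) = 0.6642859.
P = 61.824 / 0.6642859 ≈ 93.07.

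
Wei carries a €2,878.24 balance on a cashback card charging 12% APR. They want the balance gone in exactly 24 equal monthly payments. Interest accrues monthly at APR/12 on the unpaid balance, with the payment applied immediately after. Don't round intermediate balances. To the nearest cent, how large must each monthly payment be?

Monthly rate r = 12%/12 = 1% = 0.01.
Level-payment amortization: P = B₀·r / (1 − (1+r)^(−n)) = 2878.24·0.01 / (1 − 1.01^(−24)).
Denominator 1 − (1+r)^(−24) = 0.212433873.
P = 28.7824 / 0.212433873 ≈ 135.49.

€135.49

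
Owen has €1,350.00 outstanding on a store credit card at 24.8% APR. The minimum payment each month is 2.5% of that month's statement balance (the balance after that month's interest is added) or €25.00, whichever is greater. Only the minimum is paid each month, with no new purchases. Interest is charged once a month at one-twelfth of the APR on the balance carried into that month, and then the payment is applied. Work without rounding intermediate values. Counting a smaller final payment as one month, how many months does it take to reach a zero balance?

148 months

Monthly rate r = 24.8%/12 = 2.06667% = 0.0206667.
While 2.5% of the post-interest balance exceeds €25.00, each month B ← (B·(1+r))·(1 − 0.025), i.e. B shrinks by the factor (1+r)·0.975 = 0.99515.
This holds for months 1–66. Entering month 67 the balance is €979.44; 2.5% of the post-interest balance is now below €25.00, so the flat €25.00 minimum applies from here.
From month 67 a fixed €25.00 at rate r clears €979.44 in 82 more payments. Total: 66 + 82 = 148 months.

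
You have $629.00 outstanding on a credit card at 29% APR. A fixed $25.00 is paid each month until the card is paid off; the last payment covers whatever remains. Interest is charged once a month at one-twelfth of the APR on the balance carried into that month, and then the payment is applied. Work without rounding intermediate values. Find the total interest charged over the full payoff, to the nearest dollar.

$352

Monthly rate r = 29%/12 = 2.41667% = 0.0241667.
Payoff takes n = ⌈−ln(1 − rB₀/P)/ln(1+r)⌉ = ⌈39.221⌉ = 40 payments; the last is $5.59.
Total paid = 39·$25.00 + $5.59 = $980.59.
Total interest = total paid − principal = $980.59 − $629.00 = $351.59.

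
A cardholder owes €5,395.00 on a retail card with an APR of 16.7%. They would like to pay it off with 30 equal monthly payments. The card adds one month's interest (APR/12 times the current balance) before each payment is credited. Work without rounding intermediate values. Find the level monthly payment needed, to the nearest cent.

Monthly rate r = 16.7%/12 = 1.39167% = 0.0139167.
Level-payment amortization: P = B₀·r / (1 − (1+r)^(−n)) = 5395.00·0.0139167 / (1 − 1.01392^(−30)).
Denominator 1 − (1+r)^(−30) = 0.33940978.
P = 75.0804 / 0.33940978 ≈ 221.21.

€221.21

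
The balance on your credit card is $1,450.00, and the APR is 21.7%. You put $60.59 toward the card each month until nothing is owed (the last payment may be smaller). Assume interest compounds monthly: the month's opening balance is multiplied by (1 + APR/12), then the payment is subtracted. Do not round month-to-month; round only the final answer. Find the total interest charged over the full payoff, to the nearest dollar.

Monthly rate r = 21.7%/12 = 1.80833% = 0.0180833.
Payoff takes n = ⌈−ln(1 − rB₀/P)/ln(1+r)⌉ = ⌈31.636⌉ = 32 payments; the last is $38.65.
Total paid = 31·$60.59 + $38.65 = $1,916.94.
Total interest = total paid − principal = $1,916.94 − $1,450.00 = $466.94.

$467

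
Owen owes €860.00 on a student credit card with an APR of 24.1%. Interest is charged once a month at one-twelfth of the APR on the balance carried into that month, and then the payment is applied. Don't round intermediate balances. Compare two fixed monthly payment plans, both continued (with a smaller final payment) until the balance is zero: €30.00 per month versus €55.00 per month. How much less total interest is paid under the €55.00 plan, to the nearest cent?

Monthly rate r = 24.1%/12 = 2.00833% = 0.0200833.
At €30.00/mo: n = ⌈−ln(1 − rB₀/P)/ln(1+r)⌉ = 44 payments (last €3.56); total interest = total paid − €860.00 = €433.56.
At €55.00/mo: 19 payments (last €52.59); total interest €182.59.
Interest saved = €433.56 − €182.59 = €250.97.

€250.97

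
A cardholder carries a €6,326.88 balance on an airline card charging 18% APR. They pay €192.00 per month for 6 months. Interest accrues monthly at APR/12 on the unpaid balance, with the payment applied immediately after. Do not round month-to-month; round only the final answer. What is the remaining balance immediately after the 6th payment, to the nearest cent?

€5,722.01

Monthly rate r = 18%/12 = 1.5% = 0.015.
Each month: B ← B·(1+r) − €192.00.
Month 1: interest €94.90; balance after payment €6,229.78.
Month 2: interest €93.45; balance after payment €6,131.23.
Month 3: interest €91.97; balance after payment €6,031.20.
Month 4: interest €90.47; balance after payment €5,929.67.
Month 5: interest €88.94; balance after payment €5,826.61.
Month 6: interest €87.40; balance after payment €5,722.01.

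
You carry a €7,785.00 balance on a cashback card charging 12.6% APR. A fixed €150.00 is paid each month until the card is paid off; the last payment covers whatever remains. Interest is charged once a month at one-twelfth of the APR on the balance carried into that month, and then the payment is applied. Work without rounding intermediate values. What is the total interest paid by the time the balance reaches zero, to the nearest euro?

Monthly rate r = 12.6%/12 = 1.05% = 0.0105.
Payoff takes n = ⌈−ln(1 − rB₀/P)/ln(1+r)⌉ = ⌈75.379⌉ = 76 payments; the last is €56.96.
Total paid = 75·€150.00 + €56.96 = €11,306.96.
Total interest = total paid − principal = €11,306.96 − €7,785.00 = €3,521.96.

€3,522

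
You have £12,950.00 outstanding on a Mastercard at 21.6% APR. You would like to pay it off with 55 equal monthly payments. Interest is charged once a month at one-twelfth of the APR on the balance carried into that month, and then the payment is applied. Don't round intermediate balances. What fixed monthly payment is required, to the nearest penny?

Monthly rate r = 21.6%/12 = 1.8% = 0.018.
Level-payment amortization: P = B₀·r / (1 − (1+r)^(−n)) = 12950.00·0.018 / (1 − 1.018^(−55)).
Denominator 1 − (1+r)^(−55) = 0.625137316.
P = 233.1 / 0.625137316 ≈ 372.88.

£372.88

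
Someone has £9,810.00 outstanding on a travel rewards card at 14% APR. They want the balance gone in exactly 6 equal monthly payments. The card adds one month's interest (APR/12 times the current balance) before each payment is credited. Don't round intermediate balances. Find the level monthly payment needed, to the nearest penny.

Monthly rate r = 14%/12 = 1.16667% = 0.0116667.
Level-payment amortization: P = B₀·r / (1 − (1+r)^(−n)) = 9810.00·0.0116667 / (1 − 1.01167^(−6)).
Denominator 1 − (1+r)^(−6) = 0.0672283116.
P = 114.45 / 0.0672283116 ≈ 1702.41.

£1,702.41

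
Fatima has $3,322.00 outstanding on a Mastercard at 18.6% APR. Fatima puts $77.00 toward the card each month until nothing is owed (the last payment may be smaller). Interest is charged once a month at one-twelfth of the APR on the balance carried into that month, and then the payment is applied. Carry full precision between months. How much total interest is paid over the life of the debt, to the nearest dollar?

Monthly rate r = 18.6%/12 = 1.55% = 0.0155.
Payoff takes n = ⌈−ln(1 − rB₀/P)/ln(1+r)⌉ = ⌈71.827⌉ = 72 payments; the last is $63.74.
Total paid = 71·$77.00 + $63.74 = $5,530.74.
Total interest = total paid − principal = $5,530.74 − $3,322.00 = $2,208.74.

$2,209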